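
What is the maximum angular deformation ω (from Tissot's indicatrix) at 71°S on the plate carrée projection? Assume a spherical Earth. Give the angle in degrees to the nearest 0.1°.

In the plate carrée (x = Rλ, y = Rφ), meridians are true-scale (h = 1) and parallels are stretched by k = sec φ.
At 71°: h = 1.000, k = 3.072; principal scales a = 3.072, b = 1.000.
sin(ω/2) = (a − b)/(a + b) = 2.072/4.072 = 0.5088, so ω = 2 arcsin(0.5088) ≈ 61.2°.

61.2°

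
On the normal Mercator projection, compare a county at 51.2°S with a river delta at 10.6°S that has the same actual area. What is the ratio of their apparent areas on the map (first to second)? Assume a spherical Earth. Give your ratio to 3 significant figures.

On Mercator, area is exaggerated by sec²φ = 1/cos²φ.
At 51.2°: sec²(51.2°) = 1/0.6266² = 2.547.
At 10.6°: sec²(10.6°) = 1/0.9829² = 1.035.
Ratio = 2.547/1.035 = cos²(10.6°)/cos²(51.2°) ≈ 2.46.

2.46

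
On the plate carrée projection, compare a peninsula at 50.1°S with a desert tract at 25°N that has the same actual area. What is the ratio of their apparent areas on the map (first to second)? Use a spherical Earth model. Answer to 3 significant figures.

For the equirectangular projection with φ₀ = 0 (plate carrée), h = 1 along meridians and k = sec φ along parallels.
Areal scale at 50.1°: h·k = 1.000 × 1.559 = 1.559.
Areal scale at 25°: h·k = 1.000 × 1.103 = 1.103.
Ratio = 1.559/1.103 ≈ 1.41.

1.41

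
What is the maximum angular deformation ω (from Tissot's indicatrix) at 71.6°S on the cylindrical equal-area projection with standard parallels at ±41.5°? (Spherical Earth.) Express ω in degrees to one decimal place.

88.6°

Cylindrical equal-area (φ₀ = 41.5°): h = cos φ / cos 41.5° along meridians, k = cos 41.5° / cos φ along parallels; h·k = 1.
At 71.6°: h = 0.4215, k = 2.373; principal scales a = 2.373, b = 0.4215.
sin(ω/2) = (a − b)/(a + b) = 1.951/2.794 = 0.6983, so ω = 2 arcsin(0.6983) ≈ 88.6°.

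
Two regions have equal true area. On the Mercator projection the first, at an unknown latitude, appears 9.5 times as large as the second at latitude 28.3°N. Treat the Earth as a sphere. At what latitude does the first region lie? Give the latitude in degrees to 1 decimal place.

For equal true areas on Mercator, apparent areas scale as sec²φ, so the ratio is cos²φ₂ / cos²φ₁.
cos²φ₂ / cos²φ₁ = 9.5  ⇒  cos φ₁ = cos 28.3° / √9.5 = 0.8805/3.082 = 0.2857.
φ₁ = arccos(0.2857) ≈ 73.4°.

73.4°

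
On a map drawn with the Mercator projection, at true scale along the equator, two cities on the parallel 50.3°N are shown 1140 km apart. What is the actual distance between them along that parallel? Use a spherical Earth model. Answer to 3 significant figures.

The Mercator projection is conformal; its linear scale factor is the same in every direction and equals sec φ = 1/cos φ.
Along the parallel at 50.3°, map distances are exaggerated by k = sec 50.3° = 1.566.
True distance = 1140 / 1.566 = 1140 × cos 50.3° ≈ 728 km.

728 km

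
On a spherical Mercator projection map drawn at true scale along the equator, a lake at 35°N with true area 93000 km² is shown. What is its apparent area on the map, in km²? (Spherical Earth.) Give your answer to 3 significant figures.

For Mercator, h = k = sec φ (a conformal cylindrical projection has a single point scale, 1/cos φ).
Areal scale = k² = sec²φ = 1/cos²(35°) = 1/0.8192² = 1.490.
Apparent area = 93000 × 1.490 ≈ 139000 km².

139000 km²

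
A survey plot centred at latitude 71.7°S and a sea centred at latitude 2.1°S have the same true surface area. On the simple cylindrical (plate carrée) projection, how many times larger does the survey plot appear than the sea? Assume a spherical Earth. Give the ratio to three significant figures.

3.18

In the plate carrée (x = Rλ, y = Rφ), meridians are true-scale (h = 1) and parallels are stretched by k = sec φ.
Areal scale at 71.7°: h·k = 1.000 × 3.185 = 3.185.
Areal scale at 2.1°: h·k = 1.000 × 1.001 = 1.001.
Ratio = 3.185/1.001 ≈ 3.18.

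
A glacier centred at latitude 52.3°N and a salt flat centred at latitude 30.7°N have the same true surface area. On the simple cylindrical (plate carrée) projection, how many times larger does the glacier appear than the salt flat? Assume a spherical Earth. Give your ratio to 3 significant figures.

1.41

In the plate carrée (x = Rλ, y = Rφ), meridians are true-scale (h = 1) and parallels are stretched by k = sec φ.
Areal scale at 52.3°: h·k = 1.000 × 1.635 = 1.635.
Areal scale at 30.7°: h·k = 1.000 × 1.163 = 1.163.
Ratio = 1.635/1.163 ≈ 1.41.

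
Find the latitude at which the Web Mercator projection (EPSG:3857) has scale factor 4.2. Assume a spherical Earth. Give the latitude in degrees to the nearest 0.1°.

Mercator scale is k = sec φ = 1/cos φ.
1/cos φ = 4.2  ⇒  cos φ = 0.2381  ⇒  φ = arccos(0.2381) ≈ 76.2°.

76.2°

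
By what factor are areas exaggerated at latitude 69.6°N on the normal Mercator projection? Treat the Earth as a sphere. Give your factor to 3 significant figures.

8.23

The Mercator projection is conformal; its linear scale factor is the same in every direction and equals sec φ = 1/cos φ.
Areal scale = k² = sec²φ = 1/cos²(69.6°) = 1/0.3486² = 8.230.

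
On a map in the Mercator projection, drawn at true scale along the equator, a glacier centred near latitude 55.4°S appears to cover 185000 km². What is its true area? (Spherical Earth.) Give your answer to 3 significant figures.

The Mercator projection is conformal; its linear scale factor is the same in every direction and equals sec φ = 1/cos φ.
Areal scale = k² = sec²φ = 1/cos²(55.4°) = 1/0.5678² = 3.101.
True area = apparent / (areal scale) = 185000 / 3.101 ≈ 59700 km².

59700 km²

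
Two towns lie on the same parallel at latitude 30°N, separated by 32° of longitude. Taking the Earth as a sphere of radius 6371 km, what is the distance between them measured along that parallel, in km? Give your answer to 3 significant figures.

3080 km

Arc length along a parallel = R cos φ · Δλ (with Δλ in radians).
= 6371 × cos 30° × (32° × π/180) = 6371 × 0.8660 × 0.5585 ≈ 3080 km.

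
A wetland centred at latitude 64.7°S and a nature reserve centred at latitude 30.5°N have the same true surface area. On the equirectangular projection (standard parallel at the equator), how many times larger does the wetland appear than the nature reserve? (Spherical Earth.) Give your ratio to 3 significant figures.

In the plate carrée (x = Rλ, y = Rφ), meridians are true-scale (h = 1) and parallels are stretched by k = sec φ.
Areal scale at 64.7°: h·k = 1.000 × 2.340 = 2.340.
Areal scale at 30.5°: h·k = 1.000 × 1.161 = 1.161.
Ratio = 2.340/1.161 ≈ 2.02.

2.02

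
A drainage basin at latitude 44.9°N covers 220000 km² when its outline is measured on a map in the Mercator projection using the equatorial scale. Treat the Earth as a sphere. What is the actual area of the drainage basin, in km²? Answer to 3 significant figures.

For Mercator, h = k = sec φ (a conformal cylindrical projection has a single point scale, 1/cos φ).
Areal scale = k² = sec²φ = 1/cos²(44.9°) = 1/0.7083² = 1.993.
True area = apparent / (areal scale) = 220000 / 1.993 ≈ 110000 km².

110000 km²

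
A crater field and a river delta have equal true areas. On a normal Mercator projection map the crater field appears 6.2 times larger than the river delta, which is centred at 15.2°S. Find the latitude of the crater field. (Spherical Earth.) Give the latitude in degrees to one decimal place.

67.2°

For equal true areas on Mercator, apparent areas scale as sec²φ, so the ratio is cos²φ₂ / cos²φ₁.
cos²φ₂ / cos²φ₁ = 6.2  ⇒  cos φ₁ = cos 15.2° / √6.2 = 0.9650/2.490 = 0.3876.
φ₁ = arccos(0.3876) ≈ 67.2°.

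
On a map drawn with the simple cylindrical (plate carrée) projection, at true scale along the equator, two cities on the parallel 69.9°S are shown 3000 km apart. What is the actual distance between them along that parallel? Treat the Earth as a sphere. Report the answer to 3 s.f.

1030 km

In the plate carrée (x = Rλ, y = Rφ), meridians are true-scale (h = 1) and parallels are stretched by k = sec φ.
Along the parallel at 69.9°, map distances are exaggerated by k = sec 69.9° = 2.910.
True distance = 3000 / 2.910 = 3000 × cos 69.9° ≈ 1030 km.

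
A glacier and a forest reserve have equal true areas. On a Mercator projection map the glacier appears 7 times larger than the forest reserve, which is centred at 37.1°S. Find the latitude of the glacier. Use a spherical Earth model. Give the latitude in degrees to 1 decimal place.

Mercator areal scale is sec²φ, so apparent-area ratio = sec²φ₁ / sec²φ₂ = cos²φ₂ / cos²φ₁.
cos²φ₂ / cos²φ₁ = 7  ⇒  cos φ₁ = cos 37.1° / √7 = 0.7976/2.646 = 0.3015.
φ₁ = arccos(0.3015) ≈ 72.5°.

72.5°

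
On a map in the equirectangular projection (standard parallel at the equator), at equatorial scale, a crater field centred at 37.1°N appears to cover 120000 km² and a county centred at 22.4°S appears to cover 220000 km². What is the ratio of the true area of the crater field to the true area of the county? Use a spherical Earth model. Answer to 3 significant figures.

0.471

Plate carrée has h = 1 and k = sec φ, giving areal scale sec φ; true area = (apparent area) · cos φ.
True area of crater field: 120000 × cos(37.1°) = 120000 × 0.7976 = 95710 km².
True area of county: 220000 × cos(22.4°) = 220000 × 0.9245 = 203400 km².
Ratio = 95710 / 203400 ≈ 0.471.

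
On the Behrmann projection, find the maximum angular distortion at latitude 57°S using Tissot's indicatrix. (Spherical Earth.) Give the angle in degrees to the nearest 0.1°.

51.3°

Behrmann is a cylindrical equal-area projection with standard parallels at ±30°. A cylindrical equal-area projection with standard parallel φ₀ has meridian scale h = cos φ / cos φ₀ and parallel scale k = cos φ₀ / cos φ (so areas are preserved, h·k = 1).
At 57°: h = 0.6289, k = 1.590; principal scales a = 1.590, b = 0.6289.
sin(ω/2) = (a − b)/(a + b) = 0.9612/2.219 = 0.4332, so ω = 2 arcsin(0.4332) ≈ 51.3°.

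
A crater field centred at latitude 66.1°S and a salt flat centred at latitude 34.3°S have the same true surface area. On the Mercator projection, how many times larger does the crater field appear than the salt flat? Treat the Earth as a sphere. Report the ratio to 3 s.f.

Mercator is conformal with k = sec φ, so areal scale = k² = sec²φ.
At 66.1°: sec²(66.1°) = 1/0.4051² = 6.092.
At 34.3°: sec²(34.3°) = 1/0.8261² = 1.465.
Ratio = 6.092/1.465 = cos²(34.3°)/cos²(66.1°) ≈ 4.16.

4.16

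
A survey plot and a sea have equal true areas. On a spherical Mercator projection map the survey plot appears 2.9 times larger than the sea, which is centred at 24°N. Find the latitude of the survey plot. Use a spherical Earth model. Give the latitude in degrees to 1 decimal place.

57.6°

On Mercator, (apparent₁)/(apparent₂) = sec²φ₁ / sec²φ₂ when true areas are equal.
cos²φ₂ / cos²φ₁ = 2.9  ⇒  cos φ₁ = cos 24° / √2.9 = 0.9135/1.703 = 0.5365.
φ₁ = arccos(0.5365) ≈ 57.6°.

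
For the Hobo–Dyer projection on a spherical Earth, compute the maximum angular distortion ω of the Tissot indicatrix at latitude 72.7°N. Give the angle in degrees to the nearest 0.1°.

97.8°

The Hobo–Dyer projection is cylindrical equal-area with φ₀ = 37.5°. For cylindrical equal-area with standard parallel φ₀, h = cos φ / cos φ₀ and k = cos φ₀ / cos φ, so h·k = 1.
At 72.7°: h = 0.3748, k = 2.668; principal scales a = 2.668, b = 0.3748.
sin(ω/2) = (a − b)/(a + b) = 2.293/3.043 = 0.7536, so ω = 2 arcsin(0.7536) ≈ 97.8°.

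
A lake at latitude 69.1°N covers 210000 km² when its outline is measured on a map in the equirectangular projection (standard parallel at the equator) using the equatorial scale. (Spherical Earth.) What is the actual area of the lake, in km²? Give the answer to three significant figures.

74900 km²

In the plate carrée (x = Rλ, y = Rφ), meridians are true-scale (h = 1) and parallels are stretched by k = sec φ.
Areal scale = h·k = 1 × sec φ; at 69.1°, h = 1.000, k = 2.803, so h·k = 2.803.
True area = apparent / (areal scale) = 210000 / 2.803 ≈ 74900 km².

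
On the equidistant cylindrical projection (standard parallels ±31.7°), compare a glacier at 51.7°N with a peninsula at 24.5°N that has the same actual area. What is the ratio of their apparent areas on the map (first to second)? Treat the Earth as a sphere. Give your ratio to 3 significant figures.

1.47

With standard parallel φ₀ = 31.7°, the equirectangular projection gives x = Rλ cos φ₀, y = Rφ, so h = 1 and k = cos 31.7° / cos φ.
Areal scale at 51.7°: h·k = 1.000 × 1.373 = 1.373.
Areal scale at 24.5°: h·k = 1.000 × 0.9350 = 0.9350.
Ratio = 1.373/0.9350 ≈ 1.47.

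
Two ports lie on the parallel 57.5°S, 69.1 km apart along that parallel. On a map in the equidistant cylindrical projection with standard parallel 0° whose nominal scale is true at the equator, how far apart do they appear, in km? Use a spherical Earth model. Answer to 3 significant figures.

Plate carrée maps x = Rλ, y = Rφ. The meridian scale is h = 1 and the parallel scale is k = 1/cos φ = sec φ.
Along the parallel, k = sec 57.5° = 1/0.5373 = 1.861.
Map distance = 69.1 × 1.861 ≈ 129 km.

129 km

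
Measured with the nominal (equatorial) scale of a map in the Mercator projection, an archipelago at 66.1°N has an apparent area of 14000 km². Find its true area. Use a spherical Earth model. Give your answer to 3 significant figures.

2300 km²

The Mercator projection is conformal; its linear scale factor is the same in every direction and equals sec φ = 1/cos φ.
Areal scale = k² = sec²φ = 1/cos²(66.1°) = 1/0.4051² = 6.092.
True area = apparent / (areal scale) = 14000 / 6.092 ≈ 2300 km².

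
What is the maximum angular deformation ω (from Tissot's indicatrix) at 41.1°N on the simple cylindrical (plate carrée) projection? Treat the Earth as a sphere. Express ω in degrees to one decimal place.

16.2°

For the equirectangular projection with φ₀ = 0 (plate carrée), h = 1 along meridians and k = sec φ along parallels.
At 41.1°: h = 1.000, k = 1.327; principal scales a = 1.327, b = 1.000.
sin(ω/2) = (a − b)/(a + b) = 0.3270/2.327 = 0.1405, so ω = 2 arcsin(0.1405) ≈ 16.2°.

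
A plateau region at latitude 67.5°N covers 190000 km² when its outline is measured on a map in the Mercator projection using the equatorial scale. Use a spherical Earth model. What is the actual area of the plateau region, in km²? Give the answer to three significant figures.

27800 km²

For Mercator, h = k = sec φ (a conformal cylindrical projection has a single point scale, 1/cos φ).
Areal scale = k² = sec²φ = 1/cos²(67.5°) = 1/0.3827² = 6.828.
True area = apparent / (areal scale) = 190000 / 6.828 ≈ 27800 km².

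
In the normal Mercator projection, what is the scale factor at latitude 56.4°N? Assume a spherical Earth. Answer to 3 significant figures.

1.81

The Mercator projection is conformal; its linear scale factor is the same in every direction and equals sec φ = 1/cos φ.
k = 1/cos 56.4° = 1/0.5534 = 1.807.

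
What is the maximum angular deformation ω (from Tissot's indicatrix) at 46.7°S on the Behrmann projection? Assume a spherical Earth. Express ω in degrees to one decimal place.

26.5°

Behrmann is a cylindrical equal-area projection with standard parallels at ±30°. Cylindrical equal-area (φ₀ = 30°): h = cos φ / cos 30° along meridians, k = cos 30° / cos φ along parallels; h·k = 1.
At 46.7°: h = 0.7919, k = 1.263; principal scales a = 1.263, b = 0.7919.
sin(ω/2) = (a − b)/(a + b) = 0.4708/2.055 = 0.2292, so ω = 2 arcsin(0.2292) ≈ 26.5°.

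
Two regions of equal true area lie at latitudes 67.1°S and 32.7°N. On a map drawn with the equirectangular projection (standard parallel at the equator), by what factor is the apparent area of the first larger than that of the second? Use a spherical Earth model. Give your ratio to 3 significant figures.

2.16

In the plate carrée (x = Rλ, y = Rφ), meridians are true-scale (h = 1) and parallels are stretched by k = sec φ.
Areal scale at 67.1°: h·k = 1.000 × 2.570 = 2.570.
Areal scale at 32.7°: h·k = 1.000 × 1.188 = 1.188.
Ratio = 2.570/1.188 ≈ 2.16.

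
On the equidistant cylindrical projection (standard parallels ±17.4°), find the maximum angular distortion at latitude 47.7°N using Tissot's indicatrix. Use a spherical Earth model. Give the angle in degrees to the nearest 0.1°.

19.9°

The equidistant cylindrical projection with φ₀ = 17.4° has h = 1 (meridians true) and k = cos φ₀ / cos φ along parallels.
At 47.7°: h = 1.000, k = 1.418; principal scales a = 1.418, b = 1.000.
sin(ω/2) = (a − b)/(a + b) = 0.4179/2.418 = 0.1728, so ω = 2 arcsin(0.1728) ≈ 19.9°.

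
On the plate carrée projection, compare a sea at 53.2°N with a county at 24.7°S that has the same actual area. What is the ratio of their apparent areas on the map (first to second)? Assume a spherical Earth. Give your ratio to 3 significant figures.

1.52

Plate carrée maps x = Rλ, y = Rφ. The meridian scale is h = 1 and the parallel scale is k = 1/cos φ = sec φ.
Areal scale at 53.2°: h·k = 1.000 × 1.669 = 1.669.
Areal scale at 24.7°: h·k = 1.000 × 1.101 = 1.101.
Ratio = 1.669/1.101 ≈ 1.52.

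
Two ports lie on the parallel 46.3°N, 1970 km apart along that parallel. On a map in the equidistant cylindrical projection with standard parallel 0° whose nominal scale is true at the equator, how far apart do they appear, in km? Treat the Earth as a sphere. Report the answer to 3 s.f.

2850 km

Plate carrée maps x = Rλ, y = Rφ. The meridian scale is h = 1 and the parallel scale is k = 1/cos φ = sec φ.
Along the parallel, k = sec 46.3° = 1/0.6909 = 1.447.
Map distance = 1970 × 1.447 ≈ 2850 km.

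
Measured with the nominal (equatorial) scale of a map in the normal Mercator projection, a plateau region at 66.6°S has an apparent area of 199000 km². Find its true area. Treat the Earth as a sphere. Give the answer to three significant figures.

For Mercator, h = k = sec φ (a conformal cylindrical projection has a single point scale, 1/cos φ).
Areal scale = k² = sec²φ = 1/cos²(66.6°) = 1/0.3971² = 6.340.
True area = apparent / (areal scale) = 199000 / 6.340 ≈ 31400 km².

31400 km²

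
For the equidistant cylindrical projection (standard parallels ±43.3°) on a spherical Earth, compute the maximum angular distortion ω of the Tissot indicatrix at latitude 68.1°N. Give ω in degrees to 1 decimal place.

The equidistant cylindrical projection with φ₀ = 43.3° has h = 1 (meridians true) and k = cos φ₀ / cos φ along parallels.
At 68.1°: h = 1.000, k = 1.951; principal scales a = 1.951, b = 1.000.
sin(ω/2) = (a − b)/(a + b) = 0.9512/2.951 = 0.3223, so ω = 2 arcsin(0.3223) ≈ 37.6°.

37.6°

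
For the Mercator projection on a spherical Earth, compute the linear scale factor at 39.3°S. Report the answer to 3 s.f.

For Mercator, h = k = sec φ (a conformal cylindrical projection has a single point scale, 1/cos φ).
k = 1/cos 39.3° = 1/0.7738 = 1.292.

1.29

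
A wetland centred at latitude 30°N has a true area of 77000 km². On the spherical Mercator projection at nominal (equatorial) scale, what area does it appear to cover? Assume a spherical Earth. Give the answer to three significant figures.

103000 km²

For Mercator, h = k = sec φ (a conformal cylindrical projection has a single point scale, 1/cos φ).
Areal scale = k² = sec²φ = 1/cos²(30°) = 1/0.8660² = 1.333.
Apparent area = 77000 × 1.333 ≈ 103000 km².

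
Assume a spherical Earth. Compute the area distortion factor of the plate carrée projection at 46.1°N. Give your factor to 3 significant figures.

1.44

For the equirectangular projection with φ₀ = 0 (plate carrée), h = 1 along meridians and k = sec φ along parallels.
Areal scale = h·k = 1 × sec φ; at 46.1°, h = 1.000, k = 1.442, so h·k = 1.442.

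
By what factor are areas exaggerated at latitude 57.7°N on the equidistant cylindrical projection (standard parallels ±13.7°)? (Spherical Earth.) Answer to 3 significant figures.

The equidistant cylindrical projection with φ₀ = 13.7° has h = 1 (meridians true) and k = cos φ₀ / cos φ along parallels.
Areal scale = h·k = 1 × cos φ₀ / cos φ; at 57.7°, h = 1.000, k = 1.818, so h·k = 1.818.

1.82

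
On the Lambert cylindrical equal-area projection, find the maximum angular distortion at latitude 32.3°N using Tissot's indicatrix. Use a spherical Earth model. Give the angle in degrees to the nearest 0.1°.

The Lambert cylindrical equal-area projection is the cylindrical equal-area projection with its standard parallel at the equator (φ₀ = 0). Cylindrical equal-area (φ₀ = 0°): h = cos φ / cos 0° along meridians, k = cos 0° / cos φ along parallels; h·k = 1.
At 32.3°: h = 0.8453, k = 1.183; principal scales a = 1.183, b = 0.8453.
sin(ω/2) = (a − b)/(a + b) = 0.3378/2.028 = 0.1665, so ω = 2 arcsin(0.1665) ≈ 19.2°.

19.2°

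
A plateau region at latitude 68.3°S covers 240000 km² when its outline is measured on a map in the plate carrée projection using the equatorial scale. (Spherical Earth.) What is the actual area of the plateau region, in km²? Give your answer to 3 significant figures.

88700 km²

In the plate carrée (x = Rλ, y = Rφ), meridians are true-scale (h = 1) and parallels are stretched by k = sec φ.
Areal scale = h·k = 1 × sec φ; at 68.3°, h = 1.000, k = 2.705, so h·k = 2.705.
True area = apparent / (areal scale) = 240000 / 2.705 ≈ 88700 km².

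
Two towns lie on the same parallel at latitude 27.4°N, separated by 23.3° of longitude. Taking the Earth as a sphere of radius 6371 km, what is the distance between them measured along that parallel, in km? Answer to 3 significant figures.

Arc length along a parallel = R cos φ · Δλ (with Δλ in radians).
= 6371 × cos 27.4° × (23.3° × π/180) = 6371 × 0.8878 × 0.4067 ≈ 2300 km.

2300 km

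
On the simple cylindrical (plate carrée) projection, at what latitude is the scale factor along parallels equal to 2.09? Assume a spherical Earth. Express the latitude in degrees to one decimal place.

61.4°

Plate carrée: h = 1, k = sec φ along parallels.
sec φ = 2.09  ⇒  cos φ = 0.4785  ⇒  φ ≈ 61.4°.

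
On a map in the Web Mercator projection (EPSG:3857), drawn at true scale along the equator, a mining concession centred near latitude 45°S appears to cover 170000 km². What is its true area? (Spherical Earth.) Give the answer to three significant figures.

85000 km²

For Mercator, h = k = sec φ (a conformal cylindrical projection has a single point scale, 1/cos φ).
Areal scale = k² = sec²φ = 1/cos²(45°) = 1/0.7071² = 2.000.
True area = apparent / (areal scale) = 170000 / 2.000 ≈ 85000 km².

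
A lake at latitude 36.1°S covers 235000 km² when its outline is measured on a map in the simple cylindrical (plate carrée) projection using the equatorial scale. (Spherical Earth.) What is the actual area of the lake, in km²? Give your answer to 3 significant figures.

190000 km²

Plate carrée maps x = Rλ, y = Rφ. The meridian scale is h = 1 and the parallel scale is k = 1/cos φ = sec φ.
Areal scale = h·k = 1 × sec φ; at 36.1°, h = 1.000, k = 1.238, so h·k = 1.238.
True area = apparent / (areal scale) = 235000 / 1.238 ≈ 190000 km².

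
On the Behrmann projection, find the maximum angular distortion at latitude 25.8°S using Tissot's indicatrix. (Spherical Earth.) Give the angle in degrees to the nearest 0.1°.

4.4°

The Behrmann projection is cylindrical equal-area with φ₀ = 30°. For cylindrical equal-area with standard parallel φ₀, h = cos φ / cos φ₀ and k = cos φ₀ / cos φ, so h·k = 1.
At 25.8°: h = 1.040, k = 0.9619; principal scales a = 1.040, b = 0.9619.
sin(ω/2) = (a − b)/(a + b) = 0.07769/2.002 = 0.03882, so ω = 2 arcsin(0.03882) ≈ 4.4°.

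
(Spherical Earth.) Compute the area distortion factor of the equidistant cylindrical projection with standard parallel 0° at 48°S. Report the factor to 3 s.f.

1.49

Plate carrée maps x = Rλ, y = Rφ. The meridian scale is h = 1 and the parallel scale is k = 1/cos φ = sec φ.
Areal scale = h·k = 1 × sec φ; at 48°, h = 1.000, k = 1.494, so h·k = 1.494.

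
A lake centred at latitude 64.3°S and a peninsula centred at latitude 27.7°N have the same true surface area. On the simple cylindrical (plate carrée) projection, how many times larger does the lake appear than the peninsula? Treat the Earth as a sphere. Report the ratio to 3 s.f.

Plate carrée maps x = Rλ, y = Rφ. The meridian scale is h = 1 and the parallel scale is k = 1/cos φ = sec φ.
Areal scale at 64.3°: h·k = 1.000 × 2.306 = 2.306.
Areal scale at 27.7°: h·k = 1.000 × 1.129 = 1.129.
Ratio = 2.306/1.129 ≈ 2.04.

2.04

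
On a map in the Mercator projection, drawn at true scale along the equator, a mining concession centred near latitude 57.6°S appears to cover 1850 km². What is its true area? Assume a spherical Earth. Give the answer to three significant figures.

531 km²

The Mercator projection is conformal; its linear scale factor is the same in every direction and equals sec φ = 1/cos φ.
Areal scale = k² = sec²φ = 1/cos²(57.6°) = 1/0.5358² = 3.483.
True area = apparent / (areal scale) = 1850 / 3.483 ≈ 531 km².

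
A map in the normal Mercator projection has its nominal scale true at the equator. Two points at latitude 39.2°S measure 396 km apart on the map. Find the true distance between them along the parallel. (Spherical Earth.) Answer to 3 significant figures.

Mercator is conformal, so the point scale is isotropic: h = k = sec φ = 1/cos φ.
Along the parallel at 39.2°, map distances are exaggerated by k = sec 39.2° = 1.290.
True distance = 396 / 1.290 = 396 × cos 39.2° ≈ 307 km.

307 km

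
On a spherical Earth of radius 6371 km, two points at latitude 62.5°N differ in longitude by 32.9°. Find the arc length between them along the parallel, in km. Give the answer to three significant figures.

Arc length along a parallel = R cos φ · Δλ (with Δλ in radians).
= 6371 × cos 62.5° × (32.9° × π/180) = 6371 × 0.4617 × 0.5742 ≈ 1690 km.

1690 km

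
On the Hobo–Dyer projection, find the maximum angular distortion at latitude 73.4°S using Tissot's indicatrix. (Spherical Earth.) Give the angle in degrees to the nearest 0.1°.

Hobo–Dyer is a cylindrical equal-area projection with standard parallels at ±37.5°. For cylindrical equal-area with standard parallel φ₀, h = cos φ / cos φ₀ and k = cos φ₀ / cos φ, so h·k = 1.
At 73.4°: h = 0.3601, k = 2.777; principal scales a = 2.777, b = 0.3601.
sin(ω/2) = (a − b)/(a + b) = 2.417/3.137 = 0.7704, so ω = 2 arcsin(0.7704) ≈ 100.8°.

100.8°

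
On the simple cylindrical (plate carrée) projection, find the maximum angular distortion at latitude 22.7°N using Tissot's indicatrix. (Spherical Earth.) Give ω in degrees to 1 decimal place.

4.6°

In the plate carrée (x = Rλ, y = Rφ), meridians are true-scale (h = 1) and parallels are stretched by k = sec φ.
At 22.7°: h = 1.000, k = 1.084; principal scales a = 1.084, b = 1.000.
sin(ω/2) = (a − b)/(a + b) = 0.08397/2.084 = 0.04029, so ω = 2 arcsin(0.04029) ≈ 4.6°.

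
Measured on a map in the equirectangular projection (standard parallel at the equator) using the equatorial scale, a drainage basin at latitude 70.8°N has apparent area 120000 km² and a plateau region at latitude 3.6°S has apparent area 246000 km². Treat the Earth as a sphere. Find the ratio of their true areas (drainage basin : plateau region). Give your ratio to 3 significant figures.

On the plate carrée, areal scale = h·k = 1 × sec φ, so true area = apparent × cos φ.
True area of drainage basin: 120000 × cos(70.8°) = 120000 × 0.3289 = 39460 km².
True area of plateau region: 246000 × cos(3.6°) = 246000 × 0.9980 = 245500 km².
Ratio = 39460 / 245500 ≈ 0.161.

0.161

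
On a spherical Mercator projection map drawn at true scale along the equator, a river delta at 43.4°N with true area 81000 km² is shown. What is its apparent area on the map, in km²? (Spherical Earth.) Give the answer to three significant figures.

153000 km²

The Mercator projection is conformal; its linear scale factor is the same in every direction and equals sec φ = 1/cos φ.
Areal scale = k² = sec²φ = 1/cos²(43.4°) = 1/0.7266² = 1.894.
Apparent area = 81000 × 1.894 ≈ 153000 km².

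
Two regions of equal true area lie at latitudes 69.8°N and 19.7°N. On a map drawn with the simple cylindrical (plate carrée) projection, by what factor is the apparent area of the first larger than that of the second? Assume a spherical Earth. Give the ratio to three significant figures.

2.73

In the plate carrée (x = Rλ, y = Rφ), meridians are true-scale (h = 1) and parallels are stretched by k = sec φ.
Areal scale at 69.8°: h·k = 1.000 × 2.896 = 2.896.
Areal scale at 19.7°: h·k = 1.000 × 1.062 = 1.062.
Ratio = 2.896/1.062 ≈ 2.73.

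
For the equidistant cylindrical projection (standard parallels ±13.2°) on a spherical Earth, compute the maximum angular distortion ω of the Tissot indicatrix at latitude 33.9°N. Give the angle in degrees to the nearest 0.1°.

9.1°

With standard parallel φ₀ = 13.2°, the equirectangular projection gives x = Rλ cos φ₀, y = Rφ, so h = 1 and k = cos 13.2° / cos φ.
At 33.9°: h = 1.000, k = 1.173; principal scales a = 1.173, b = 1.000.
sin(ω/2) = (a − b)/(a + b) = 0.1730/2.173 = 0.07960, so ω = 2 arcsin(0.07960) ≈ 9.1°.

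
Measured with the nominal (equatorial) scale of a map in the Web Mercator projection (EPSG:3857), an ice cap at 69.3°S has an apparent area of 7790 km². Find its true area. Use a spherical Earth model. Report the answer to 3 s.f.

Mercator is conformal, so the point scale is isotropic: h = k = sec φ = 1/cos φ.
Areal scale = k² = sec²φ = 1/cos²(69.3°) = 1/0.3535² = 8.004.
True area = apparent / (areal scale) = 7790 / 8.004 ≈ 973 km².

973 km²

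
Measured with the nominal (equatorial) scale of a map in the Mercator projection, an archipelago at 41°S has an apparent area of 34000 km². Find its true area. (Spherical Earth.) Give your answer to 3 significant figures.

19400 km²

For Mercator, h = k = sec φ (a conformal cylindrical projection has a single point scale, 1/cos φ).
Areal scale = k² = sec²φ = 1/cos²(41°) = 1/0.7547² = 1.756.
True area = apparent / (areal scale) = 34000 / 1.756 ≈ 19400 km².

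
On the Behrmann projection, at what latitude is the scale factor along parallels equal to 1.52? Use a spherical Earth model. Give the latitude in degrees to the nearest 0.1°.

55.3°

The Behrmann projection is cylindrical equal-area with φ₀ = 30°. A cylindrical equal-area projection with standard parallel φ₀ has meridian scale h = cos φ / cos φ₀ and parallel scale k = cos φ₀ / cos φ (so areas are preserved, h·k = 1).
k = cos φ₀ / cos φ = 1.52  ⇒  cos φ = cos 30° / 1.52 = 0.5698.
φ = arccos(0.5698) ≈ 55.3°.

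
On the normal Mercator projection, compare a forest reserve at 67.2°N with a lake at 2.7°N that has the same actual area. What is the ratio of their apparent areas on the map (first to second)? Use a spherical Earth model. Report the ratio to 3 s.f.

6.64

Mercator areal scale is sec²φ.
At 67.2°: sec²(67.2°) = 1/0.3875² = 6.659.
At 2.7°: sec²(2.7°) = 1/0.9989² = 1.002.
Ratio = 6.659/1.002 = cos²(2.7°)/cos²(67.2°) ≈ 6.64.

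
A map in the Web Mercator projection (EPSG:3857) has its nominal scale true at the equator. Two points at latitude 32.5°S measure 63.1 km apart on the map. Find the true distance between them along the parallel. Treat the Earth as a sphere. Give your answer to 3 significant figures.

53.2 km

Mercator is conformal, so the point scale is isotropic: h = k = sec φ = 1/cos φ.
Along the parallel at 32.5°, map distances are exaggerated by k = sec 32.5° = 1.186.
True distance = 63.1 / 1.186 = 63.1 × cos 32.5° ≈ 53.2 km.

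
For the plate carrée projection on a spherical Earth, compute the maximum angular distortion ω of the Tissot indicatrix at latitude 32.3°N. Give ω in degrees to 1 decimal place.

For the equirectangular projection with φ₀ = 0 (plate carrée), h = 1 along meridians and k = sec φ along parallels.
At 32.3°: h = 1.000, k = 1.183; principal scales a = 1.183, b = 1.000.
sin(ω/2) = (a − b)/(a + b) = 0.1831/2.183 = 0.08386, so ω = 2 arcsin(0.08386) ≈ 9.6°.

9.6°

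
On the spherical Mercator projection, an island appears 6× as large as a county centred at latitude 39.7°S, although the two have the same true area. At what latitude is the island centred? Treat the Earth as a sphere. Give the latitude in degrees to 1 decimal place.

On Mercator, (apparent₁)/(apparent₂) = sec²φ₁ / sec²φ₂ when true areas are equal.
cos²φ₂ / cos²φ₁ = 6  ⇒  cos φ₁ = cos 39.7° / √6 = 0.7694/2.449 = 0.3141.
φ₁ = arccos(0.3141) ≈ 71.7°.

71.7°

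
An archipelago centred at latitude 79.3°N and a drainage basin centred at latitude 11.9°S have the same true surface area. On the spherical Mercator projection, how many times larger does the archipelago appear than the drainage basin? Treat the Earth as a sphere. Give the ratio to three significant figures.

27.8

Mercator areal scale is sec²φ.
At 79.3°: sec²(79.3°) = 1/0.1857² = 29.01.
At 11.9°: sec²(11.9°) = 1/0.9785² = 1.044.
Ratio = 29.01/1.044 = cos²(11.9°)/cos²(79.3°) ≈ 27.8.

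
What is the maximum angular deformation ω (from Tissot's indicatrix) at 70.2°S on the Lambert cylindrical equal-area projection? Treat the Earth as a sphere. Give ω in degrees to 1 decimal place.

105.1°

The Lambert cylindrical equal-area projection is the cylindrical equal-area projection with its standard parallel at the equator (φ₀ = 0). A cylindrical equal-area projection with standard parallel φ₀ has meridian scale h = cos φ / cos φ₀ and parallel scale k = cos φ₀ / cos φ (so areas are preserved, h·k = 1).
At 70.2°: h = 0.3387, k = 2.952; principal scales a = 2.952, b = 0.3387.
sin(ω/2) = (a − b)/(a + b) = 2.613/3.291 = 0.7941, so ω = 2 arcsin(0.7941) ≈ 105.1°.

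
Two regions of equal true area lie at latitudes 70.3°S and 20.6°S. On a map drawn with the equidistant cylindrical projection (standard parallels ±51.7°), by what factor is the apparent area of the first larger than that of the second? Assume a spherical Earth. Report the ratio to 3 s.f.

The equidistant cylindrical projection with φ₀ = 51.7° has h = 1 (meridians true) and k = cos φ₀ / cos φ along parallels.
Areal scale at 70.3°: h·k = 1.000 × 1.839 = 1.839.
Areal scale at 20.6°: h·k = 1.000 × 0.6621 = 0.6621.
Ratio = 1.839/0.6621 ≈ 2.78.

2.78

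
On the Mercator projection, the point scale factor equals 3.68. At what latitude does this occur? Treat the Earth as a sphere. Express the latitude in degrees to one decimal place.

74.2°

Mercator scale is k = sec φ = 1/cos φ.
1/cos φ = 3.68  ⇒  cos φ = 0.2717  ⇒  φ = arccos(0.2717) ≈ 74.2°.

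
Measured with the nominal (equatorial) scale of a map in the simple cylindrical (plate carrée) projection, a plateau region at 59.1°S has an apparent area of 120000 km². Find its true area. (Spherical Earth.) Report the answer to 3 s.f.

Plate carrée maps x = Rλ, y = Rφ. The meridian scale is h = 1 and the parallel scale is k = 1/cos φ = sec φ.
Areal scale = h·k = 1 × sec φ; at 59.1°, h = 1.000, k = 1.947, so h·k = 1.947.
True area = apparent / (areal scale) = 120000 / 1.947 ≈ 61600 km².

61600 km²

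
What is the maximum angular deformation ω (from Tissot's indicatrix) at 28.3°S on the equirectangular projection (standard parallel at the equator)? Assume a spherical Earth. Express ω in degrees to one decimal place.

7.3°

Plate carrée maps x = Rλ, y = Rφ. The meridian scale is h = 1 and the parallel scale is k = 1/cos φ = sec φ.
At 28.3°: h = 1.000, k = 1.136; principal scales a = 1.136, b = 1.000.
sin(ω/2) = (a − b)/(a + b) = 0.1357/2.136 = 0.06356, so ω = 2 arcsin(0.06356) ≈ 7.3°.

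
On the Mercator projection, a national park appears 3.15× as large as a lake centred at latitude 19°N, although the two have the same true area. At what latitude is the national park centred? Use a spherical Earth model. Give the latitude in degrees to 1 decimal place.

On Mercator, (apparent₁)/(apparent₂) = sec²φ₁ / sec²φ₂ when true areas are equal.
cos²φ₂ / cos²φ₁ = 3.15  ⇒  cos φ₁ = cos 19° / √3.15 = 0.9455/1.775 = 0.5327.
φ₁ = arccos(0.5327) ≈ 57.8°.

57.8°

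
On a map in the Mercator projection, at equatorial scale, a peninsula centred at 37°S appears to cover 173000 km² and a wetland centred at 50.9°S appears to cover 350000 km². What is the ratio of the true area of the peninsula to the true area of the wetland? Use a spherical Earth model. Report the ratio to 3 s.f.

Mercator's areal exaggeration is sec²φ; hence true area = (apparent area) · cos²φ.
True area of peninsula: 173000 × cos²(37°) = 173000 × 0.6378 = 110300 km².
True area of wetland: 350000 × cos²(50.9°) = 350000 × 0.3978 = 139200 km².
Ratio = 110300 / 139200 ≈ 0.793.

0.793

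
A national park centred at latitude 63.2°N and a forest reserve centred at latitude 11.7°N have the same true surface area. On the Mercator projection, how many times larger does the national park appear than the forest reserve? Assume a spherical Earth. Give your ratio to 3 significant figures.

Mercator areal scale is sec²φ.
At 63.2°: sec²(63.2°) = 1/0.4509² = 4.919.
At 11.7°: sec²(11.7°) = 1/0.9792² = 1.043.
Ratio = 4.919/1.043 = cos²(11.7°)/cos²(63.2°) ≈ 4.72.

4.72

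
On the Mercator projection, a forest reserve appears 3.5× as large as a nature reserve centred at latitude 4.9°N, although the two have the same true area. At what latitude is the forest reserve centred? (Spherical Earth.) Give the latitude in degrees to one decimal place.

57.8°

For equal true areas on Mercator, apparent areas scale as sec²φ, so the ratio is cos²φ₂ / cos²φ₁.
cos²φ₂ / cos²φ₁ = 3.5  ⇒  cos φ₁ = cos 4.9° / √3.5 = 0.9963/1.871 = 0.5326.
φ₁ = arccos(0.5326) ≈ 57.8°.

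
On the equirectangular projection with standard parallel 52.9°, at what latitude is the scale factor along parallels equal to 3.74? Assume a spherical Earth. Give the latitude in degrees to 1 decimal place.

With standard parallel φ₀ = 52.9°, the equirectangular projection gives x = Rλ cos φ₀, y = Rφ, so h = 1 and k = cos 52.9° / cos φ.
k = cos φ₀ / cos φ = 3.74  ⇒  cos φ = cos 52.9° / 3.74 = 0.1613.
φ = arccos(0.1613) ≈ 80.7°.

80.7°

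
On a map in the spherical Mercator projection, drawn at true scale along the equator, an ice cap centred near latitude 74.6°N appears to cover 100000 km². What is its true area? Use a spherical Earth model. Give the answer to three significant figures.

7050 km²

The Mercator projection is conformal; its linear scale factor is the same in every direction and equals sec φ = 1/cos φ.
Areal scale = k² = sec²φ = 1/cos²(74.6°) = 1/0.2656² = 14.18.
True area = apparent / (areal scale) = 100000 / 14.18 ≈ 7050 km².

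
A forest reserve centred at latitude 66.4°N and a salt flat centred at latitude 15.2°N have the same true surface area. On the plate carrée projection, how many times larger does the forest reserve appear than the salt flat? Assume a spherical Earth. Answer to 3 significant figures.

2.41

For the equirectangular projection with φ₀ = 0 (plate carrée), h = 1 along meridians and k = sec φ along parallels.
Areal scale at 66.4°: h·k = 1.000 × 2.498 = 2.498.
Areal scale at 15.2°: h·k = 1.000 × 1.036 = 1.036.
Ratio = 2.498/1.036 ≈ 2.41.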